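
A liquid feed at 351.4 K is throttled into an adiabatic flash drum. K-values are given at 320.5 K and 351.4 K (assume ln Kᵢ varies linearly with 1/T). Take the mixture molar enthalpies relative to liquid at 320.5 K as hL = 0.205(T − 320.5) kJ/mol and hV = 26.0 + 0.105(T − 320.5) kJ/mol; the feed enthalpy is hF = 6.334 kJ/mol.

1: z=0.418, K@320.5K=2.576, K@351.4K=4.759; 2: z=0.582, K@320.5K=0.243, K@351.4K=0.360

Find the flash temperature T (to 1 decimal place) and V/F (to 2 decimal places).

Adiabatic flash: solve Rachford–Rice at each trial T, then check hF = ψ·hV(T) + (1−ψ)·hL(T).
  T = 320.5 K: K = (2.576, 0.243), RR gives ψ = 0.183, H_out = 4.755 kJ/mol
  T = 351.4 K: K = (4.759, 0.360), RR gives ψ = 0.498, H_out = 17.750 kJ/mol
  T = 335.9 K: K = (3.548, 0.298), RR gives ψ = 0.367, H_out = 12.139 kJ/mol
  T = 328.2 K: K = (3.034, 0.270), RR gives ψ = 0.286, H_out = 8.805 kJ/mol
  T = 324.4 K: K = (2.802, 0.256), RR gives ψ = 0.239, H_out = 6.922 kJ/mol
  T = 322.4 K: K = (2.684, 0.249), RR gives ψ = 0.211, H_out = 5.845 kJ/mol
Linear interpolation between T = 322.4 (H_out = 5.845) and T = 324.4 (H_out = 6.922) on hF = 6.334 gives T ≈ 323.3 K, at which ψ = 0.22.

T = 323.3 K, V/F = 0.22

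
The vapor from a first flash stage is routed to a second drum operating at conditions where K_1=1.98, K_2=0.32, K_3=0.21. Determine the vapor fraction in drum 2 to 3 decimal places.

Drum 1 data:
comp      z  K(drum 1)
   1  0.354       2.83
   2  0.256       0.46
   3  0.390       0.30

Drum 1:
Rachford–Rice: g(ψ₁) = Σ zᵢ(Kᵢ−1)/(1+ψ₁(Kᵢ−1)) = 0.
g(0) = ΣzᵢKᵢ − 1 = 0.237 and g(1) = 1 − Σzᵢ/Kᵢ = -0.982, so a root lies in (0, 1).
Newton iteration, ψ₁⁰ = 0.5:
  ψ₁ = 0.500: g = -0.2711, g' = -0.916 → ψ₁ = 0.204
  ψ₁ = 0.204: g = -0.0021, g' = -0.983 → ψ₁ = 0.202
Converged at ψ₁ = 0.202.
Drum-1 compositions:
  1: x = 0.259, y = 0.732
  2: x = 0.287, y = 0.132
  3: x = 0.454, y = 0.136
Drum-2 feed = drum-1 vapor: z₂ = (0.7316, 0.1322, 0.1363).
Drum 2:
Let ψ₂ = V/F and solve Σ zᵢ(Kᵢ−1)/(1+ψ₂(Kᵢ−1)) = 0.
g(0) = ΣzᵢKᵢ − 1 = 0.519 and g(1) = 1 − Σzᵢ/Kᵢ = -0.431, so a root lies in (0, 1).
Newton iteration, ψ₂⁰ = 0.5:
  ψ₂ = 0.500: g = 0.1671, g' = -0.689 → ψ₂ = 0.742
  ψ₂ = 0.742: g = -0.0269, g' = -0.982 → ψ₂ = 0.715
  ψ₂ = 0.715: g = -0.0008, g' = -0.924 → ψ₂ = 0.714
Converged at ψ₂ = 0.714.
  1: x = 0.430, y = 0.852
  2: x = 0.257, y = 0.082
  3: x = 0.313, y = 0.066

V/F (drum 2) = 0.714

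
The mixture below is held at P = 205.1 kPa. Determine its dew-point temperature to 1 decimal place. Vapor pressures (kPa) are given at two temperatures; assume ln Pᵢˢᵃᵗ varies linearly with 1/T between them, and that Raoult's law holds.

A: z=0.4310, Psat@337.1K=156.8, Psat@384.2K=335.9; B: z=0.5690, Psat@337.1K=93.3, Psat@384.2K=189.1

Dew-point temperature: Σzᵢ·P/Pᵢˢᵃᵗ(T) = 1. Interpolate ln Pᵢˢᵃᵗ = aᵢ + bᵢ/T.
  T = 337.1 K: ΣzᵢP/Pᵢˢᵃᵗ = 1.8146
  T = 384.2 K: ΣzᵢP/Pᵢˢᵃᵗ = 0.8803
  T = 360.6 K: ΣzᵢP/Pᵢˢᵃᵗ = 1.2352
  T = 372.4 K: ΣzᵢP/Pᵢˢᵃᵗ = 1.0372
  T = 378.3 K: ΣzᵢP/Pᵢˢᵃᵗ = 0.9543
  T = 375.4 K: ΣzᵢP/Pᵢˢᵃᵗ = 0.9939
  T = 373.9 K: ΣzᵢP/Pᵢˢᵃᵗ = 1.0152
Interpolating between 373.9 K and 375.4 K gives T ≈ 375.0 K.

T = 375.0 K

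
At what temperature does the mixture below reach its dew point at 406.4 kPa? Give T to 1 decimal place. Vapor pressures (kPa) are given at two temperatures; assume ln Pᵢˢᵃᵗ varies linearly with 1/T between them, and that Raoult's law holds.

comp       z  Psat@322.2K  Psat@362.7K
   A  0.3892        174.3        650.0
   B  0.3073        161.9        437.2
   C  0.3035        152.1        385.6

Dew-point temperature: Σzᵢ·P/Pᵢˢᵃᵗ(T) = 1. Interpolate ln Pᵢˢᵃᵗ = aᵢ + bᵢ/T.
  T = 322.2 K: ΣzᵢP/Pᵢˢᵃᵗ = 2.4898
  T = 362.7 K: ΣzᵢP/Pᵢˢᵃᵗ = 0.8489
  T = 342.4 K: ΣzᵢP/Pᵢˢᵃᵗ = 1.4052
  T = 352.5 K: ΣzᵢP/Pᵢˢᵃᵗ = 1.0848
  T = 357.6 K: ΣzᵢP/Pᵢˢᵃᵗ = 0.9577
  T = 355.1 K: ΣzᵢP/Pᵢˢᵃᵗ = 1.0175
Interpolating between 355.1 K and 357.6 K gives T ≈ 355.8 K.

T = 355.8 K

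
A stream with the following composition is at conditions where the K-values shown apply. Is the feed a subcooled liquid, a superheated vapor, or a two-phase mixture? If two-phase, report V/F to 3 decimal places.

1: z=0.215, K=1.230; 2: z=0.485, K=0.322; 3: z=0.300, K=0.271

subcooled liquid

ΣzᵢKᵢ = 0.502; Σzᵢ/Kᵢ = 2.788.
Since ΣzᵢKᵢ < 1 the mixture is below its bubble point — single liquid phase.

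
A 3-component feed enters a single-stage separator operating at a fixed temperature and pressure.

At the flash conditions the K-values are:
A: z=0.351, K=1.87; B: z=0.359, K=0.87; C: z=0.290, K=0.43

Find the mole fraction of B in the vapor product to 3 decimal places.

y_B = 0.324

Newton–Raphson from ψ = 0.5:
  ψ = 0.500: g = -0.0683, g' = -0.320 → ψ = 0.287
  ψ = 0.287: g = -0.0017, g' = -0.311 → ψ = 0.281
Converged at ψ = 0.281.
Compositions from xᵢ = zᵢ/(1+ψ(Kᵢ−1)), yᵢ = Kᵢxᵢ:
  A: x = 0.282, y = 0.527
  B: x = 0.373, y = 0.324
  C: x = 0.345, y = 0.149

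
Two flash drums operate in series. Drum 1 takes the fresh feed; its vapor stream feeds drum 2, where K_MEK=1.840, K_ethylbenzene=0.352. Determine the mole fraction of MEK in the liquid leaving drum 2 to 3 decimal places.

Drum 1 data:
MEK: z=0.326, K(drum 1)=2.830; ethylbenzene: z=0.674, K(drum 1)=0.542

x_MEK (drum 2) = 0.435

Drum 1:
Binary case is linear: z₁(K₁−1)(1+ψ₁(K₂−1)) + z₂(K₂−1)(1+ψ₁(K₁−1)) = 0
⇒ ψ₁ = [z₁(K₁−1)+z₂(K₂−1)] / [−(K₁−1)(K₂−1)] = 0.2879/0.8381 = 0.343
Drum-1 compositions:
  MEK: x = 0.200, y = 0.566
  ethylbenzene: x = 0.800, y = 0.434
Drum-2 feed = drum-1 vapor: z₂ = (0.5665, 0.4335).
Drum 2:
Let ψ₂ = V/F and solve Σ zᵢ(Kᵢ−1)/(1+ψ₂(Kᵢ−1)) = 0.
g(0) = ΣzᵢKᵢ − 1 = 0.195 and g(1) = 1 − Σzᵢ/Kᵢ = -0.539, so a root lies in (0, 1).
Binary case is linear: z₁(K₁−1)(1+ψ₂(K₂−1)) + z₂(K₂−1)(1+ψ₂(K₁−1)) = 0
⇒ ψ₂ = [z₁(K₁−1)+z₂(K₂−1)] / [−(K₁−1)(K₂−1)] = 0.1949/0.5443 = 0.358
  MEK: x = 0.435, y = 0.801
  ethylbenzene: x = 0.565, y = 0.199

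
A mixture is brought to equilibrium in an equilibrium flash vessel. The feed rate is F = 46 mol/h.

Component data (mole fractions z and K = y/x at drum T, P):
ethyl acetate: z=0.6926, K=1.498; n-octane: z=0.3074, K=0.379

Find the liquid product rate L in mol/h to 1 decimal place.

Let ψ = V/F and solve Σ zᵢ(Kᵢ−1)/(1+ψ(Kᵢ−1)) = 0.
g(0) = ΣzᵢKᵢ − 1 = 0.1540 and g(1) = 1 − Σzᵢ/Kᵢ = -0.2734, so a root lies in (0, 1).
Binary case is linear: z₁(K₁−1)(1+ψ(K₂−1)) + z₂(K₂−1)(1+ψ(K₁−1)) = 0
⇒ ψ = [z₁(K₁−1)+z₂(K₂−1)] / [−(K₁−1)(K₂−1)] = 0.15402/0.30926 = 0.4980
Then V = ψ·F = 0.4980·46 = 22.9 mol/h and L = F − V = 23.1 mol/h.

L = 23.1 mol/h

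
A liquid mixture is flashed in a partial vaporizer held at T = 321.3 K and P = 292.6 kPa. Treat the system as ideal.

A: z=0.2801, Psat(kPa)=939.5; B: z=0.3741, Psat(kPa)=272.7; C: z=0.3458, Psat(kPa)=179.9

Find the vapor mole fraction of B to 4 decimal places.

y_B = 0.3691

Raoult's law: Kᵢ = Pᵢˢᵃᵗ/P = Pᵢˢᵃᵗ/292.6.
  K_A = 939.5/292.6 = 3.210868, K_B = 272.7/292.6 = 0.931989, K_C = 179.9/292.6 = 0.614833
Iterate (Newton) starting at ψ = 0.5:
  ψ = 0.5000: g = 0.10283, g' = -0.3894 → ψ = 0.7641
  ψ = 0.7641: g = 0.01470, g' = -0.2942 → ψ = 0.8140
  ψ = 0.8140: g = 0.00023, g' = -0.2855 → ψ = 0.8148
Converged at ψ = 0.8148.
Compositions from xᵢ = zᵢ/(1+ψ(Kᵢ−1)), yᵢ = Kᵢxᵢ:
  A: x = 0.1000, y = 0.3210
  B: x = 0.3960, y = 0.3691
  C: x = 0.5040, y = 0.3099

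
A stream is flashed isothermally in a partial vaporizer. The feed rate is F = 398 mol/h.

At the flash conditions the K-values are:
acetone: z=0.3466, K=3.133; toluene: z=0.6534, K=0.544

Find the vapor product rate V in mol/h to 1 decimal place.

Newton–Raphson from ψ = 0.5:
  ψ = 0.5000: g = -0.02819, g' = -0.5972 → ψ = 0.4528
  ψ = 0.4528: g = 0.00060, g' = -0.6238 → ψ = 0.4538
Converged at ψ = 0.4538.
Then V = ψ·F = 0.4538·398 = 180.6 mol/h and L = F − V = 217.4 mol/h.

V = 180.6 mol/h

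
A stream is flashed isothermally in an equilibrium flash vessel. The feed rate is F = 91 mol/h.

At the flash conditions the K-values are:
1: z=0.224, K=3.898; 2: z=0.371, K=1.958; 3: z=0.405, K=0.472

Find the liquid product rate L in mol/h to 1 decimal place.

Iterate (Newton) starting at ψ = 0.69:
  ψ = 0.690: g = 0.0940, g' = -0.612 → ψ = 0.844
  ψ = 0.844: g = -0.0006, g' = -0.630 → ψ = 0.843
Converged at ψ = 0.843.
Then V = ψ·F = 0.8427·91 = 76.7 mol/h and L = F − V = 14.3 mol/h.

L = 14.3 mol/h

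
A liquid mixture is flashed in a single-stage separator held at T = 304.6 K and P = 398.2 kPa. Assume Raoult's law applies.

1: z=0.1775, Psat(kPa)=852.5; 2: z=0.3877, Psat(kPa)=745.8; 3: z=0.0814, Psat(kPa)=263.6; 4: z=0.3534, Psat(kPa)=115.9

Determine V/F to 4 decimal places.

V/F = 0.4132

Raoult's law: Kᵢ = Pᵢˢᵃᵗ/P = Pᵢˢᵃᵗ/398.2.
  K_1 = 852.5/398.2 = 2.140884, K_2 = 745.8/398.2 = 1.872928, K_3 = 263.6/398.2 = 0.661979, K_4 = 115.9/398.2 = 0.291060
Iterate (Newton) starting at V/F = 0.5:
  V/F = 0.5000: g = -0.05667, g' = -0.6766 → V/F = 0.4162
  V/F = 0.4162: g = -0.00189, g' = -0.6352 → V/F = 0.4133
Converged at V/F = 0.4132.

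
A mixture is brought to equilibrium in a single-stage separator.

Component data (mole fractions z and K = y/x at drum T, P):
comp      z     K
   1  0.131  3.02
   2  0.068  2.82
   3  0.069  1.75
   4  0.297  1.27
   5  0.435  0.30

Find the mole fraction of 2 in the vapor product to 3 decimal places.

Rachford–Rice: g(β) = Σ zᵢ(Kᵢ−1)/(1+β(Kᵢ−1)) = 0.
Check two-phase: ΣzᵢKᵢ = 1.216 > 1 and Σzᵢ/Kᵢ = 1.791 > 1, so g(0) = 0.216 > 0 and g(1) = -0.791 < 0.
Newton–Raphson from β = 0.48:
  β = 0.480: g = -0.1491, g' = -0.723 → β = 0.274
  β = 0.274: g = -0.0061, g' = -0.694 → β = 0.265
Converged at β = 0.265.
Compositions from xᵢ = zᵢ/(1+β(Kᵢ−1)), yᵢ = Kᵢxᵢ:
  1: x = 0.085, y = 0.258
  2: x = 0.046, y = 0.129
  3: x = 0.058, y = 0.101
  4: x = 0.277, y = 0.352
  5: x = 0.534, y = 0.160

y_2 = 0.129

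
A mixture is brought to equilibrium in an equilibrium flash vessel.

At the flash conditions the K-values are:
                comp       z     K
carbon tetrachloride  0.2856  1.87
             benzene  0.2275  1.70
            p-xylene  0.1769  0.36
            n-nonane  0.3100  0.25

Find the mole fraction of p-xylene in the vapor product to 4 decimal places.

Rachford–Rice: g(ψ) = Σ zᵢ(Kᵢ−1)/(1+ψ(Kᵢ−1)) = 0.
Check two-phase: ΣzᵢKᵢ = 1.0620 > 1 and Σzᵢ/Kᵢ = 2.0179 > 1, so g(0) = 0.0620 > 0 and g(1) = -1.0179 < 0.
Iterate (Newton) starting at ψ = 0.5:
  ψ = 0.5000: g = -0.24738, g' = -0.7692 → ψ = 0.1784
  ψ = 0.1784: g = -0.03957, g' = -0.5748 → ψ = 0.1096
  ψ = 0.1096: g = -0.00032, g' = -0.5671 → ψ = 0.1090
Converged at ψ = 0.1090.
Compositions from xᵢ = zᵢ/(1+ψ(Kᵢ−1)), yᵢ = Kᵢxᵢ:
  carbon tetrachloride: x = 0.2609, y = 0.4878
  benzene: x = 0.2114, y = 0.3593
  p-xylene: x = 0.1902, y = 0.0685
  n-nonane: x = 0.3376, y = 0.0844

y_p-xylene = 0.0685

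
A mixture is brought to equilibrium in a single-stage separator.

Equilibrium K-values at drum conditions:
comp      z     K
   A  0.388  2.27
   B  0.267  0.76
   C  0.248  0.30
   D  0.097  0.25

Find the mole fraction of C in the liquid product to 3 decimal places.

Let ψ = V/F and solve Σ zᵢ(Kᵢ−1)/(1+ψ(Kᵢ−1)) = 0.
Check two-phase: ΣzᵢKᵢ = 1.182 > 1 and Σzᵢ/Kᵢ = 1.737 > 1, so g(0) = 0.182 > 0 and g(1) = -0.737 < 0.
Newton–Raphson from ψ = 0.5:
  ψ = 0.500: g = -0.1549, g' = -0.681 → ψ = 0.273
  ψ = 0.273: g = -0.0085, g' = -0.635 → ψ = 0.259
Converged at ψ = 0.259.
Compositions from xᵢ = zᵢ/(1+ψ(Kᵢ−1)), yᵢ = Kᵢxᵢ:
  A: x = 0.292, y = 0.663
  B: x = 0.285, y = 0.216
  C: x = 0.303, y = 0.091
  D: x = 0.120, y = 0.030

x_C = 0.303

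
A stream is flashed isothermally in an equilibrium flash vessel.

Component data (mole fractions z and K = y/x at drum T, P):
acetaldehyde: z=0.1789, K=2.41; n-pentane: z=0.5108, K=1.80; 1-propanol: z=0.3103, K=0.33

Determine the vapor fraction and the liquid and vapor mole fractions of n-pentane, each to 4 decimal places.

ψ = 0.6963, x_n-pentane = 0.3281, y_n-pentane = 0.5905

Let ψ = V/F and solve Σ zᵢ(Kᵢ−1)/(1+ψ(Kᵢ−1)) = 0.
Feasibility: ΣzᵢKᵢ = 1.4530, Σzᵢ/Kᵢ = 1.2983 — both > 1, two phases present.
Iterate (Newton) starting at ψ = 0.5:
  ψ = 0.5000: g = 0.12720, g' = -0.6041 → ψ = 0.7106
  ψ = 0.7106: g = -0.01027, g' = -0.7291 → ψ = 0.6965
  ψ = 0.6965: g = -0.00010, g' = -0.7150 → ψ = 0.6963
Converged at ψ = 0.6963.
Compositions from xᵢ = zᵢ/(1+ψ(Kᵢ−1)), yᵢ = Kᵢxᵢ:
  acetaldehyde: x = 0.0903, y = 0.2176
  n-pentane: x = 0.3281, y = 0.5905
  1-propanol: x = 0.5817, y = 0.1920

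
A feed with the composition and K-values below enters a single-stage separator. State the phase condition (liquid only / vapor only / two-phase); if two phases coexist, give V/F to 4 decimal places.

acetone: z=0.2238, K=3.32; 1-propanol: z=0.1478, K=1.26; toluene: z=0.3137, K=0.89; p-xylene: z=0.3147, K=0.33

two-phase, V/F = 0.3669

ΣzᵢKᵢ = 1.3123; Σzᵢ/Kᵢ = 1.4908.
Both exceed 1, so a two-phase solution exists.
Let ψ = V/F and solve Σ zᵢ(Kᵢ−1)/(1+ψ(Kᵢ−1)) = 0.
Newton iteration, ψ⁰ = 0.5:
  ψ = 0.5000: g = -0.07920, g' = -0.5897 → ψ = 0.3657
  ψ = 0.3657: g = 0.00076, g' = -0.6129 → ψ = 0.3669
Converged at ψ = 0.3669.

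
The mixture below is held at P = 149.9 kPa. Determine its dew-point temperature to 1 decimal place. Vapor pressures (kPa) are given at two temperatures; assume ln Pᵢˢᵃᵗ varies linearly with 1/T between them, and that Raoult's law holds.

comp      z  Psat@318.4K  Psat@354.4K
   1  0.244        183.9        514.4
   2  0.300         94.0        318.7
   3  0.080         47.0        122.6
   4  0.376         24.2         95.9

T = 351.1 K

Dew-point temperature: Σzᵢ·P/Pᵢˢᵃᵗ(T) = 1. Interpolate ln Pᵢˢᵃᵗ = aᵢ + bᵢ/T.
  T = 318.4 K: ΣzᵢP/Pᵢˢᵃᵗ = 3.2615
  T = 354.4 K: ΣzᵢP/Pᵢˢᵃᵗ = 0.8977
  T = 336.4 K: ΣzᵢP/Pᵢˢᵃᵗ = 1.6488
  T = 345.4 K: ΣzᵢP/Pᵢˢᵃᵗ = 1.2063
  T = 349.9 K: ΣzᵢP/Pᵢˢᵃᵗ = 1.0385
  T = 352.1 K: ΣzᵢP/Pᵢˢᵃᵗ = 0.9666
Interpolating between 349.9 K and 352.1 K gives T ≈ 351.1 K.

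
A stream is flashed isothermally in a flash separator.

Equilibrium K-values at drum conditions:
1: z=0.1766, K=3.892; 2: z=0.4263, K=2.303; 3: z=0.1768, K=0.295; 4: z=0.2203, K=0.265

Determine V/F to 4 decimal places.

Iterate (Newton) starting at V/F = 0.5:
  V/F = 0.5000: g = 0.09664, g' = -1.0193 → V/F = 0.5948
  V/F = 0.5948: g = -0.00167, g' = -1.0657 → V/F = 0.5932
Converged at V/F = 0.5932.

V/F = 0.5932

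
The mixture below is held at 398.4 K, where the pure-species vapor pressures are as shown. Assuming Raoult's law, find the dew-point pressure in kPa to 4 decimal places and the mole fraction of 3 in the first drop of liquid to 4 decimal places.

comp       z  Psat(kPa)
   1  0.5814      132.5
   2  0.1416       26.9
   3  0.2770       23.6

Pdew = 46.7527 kPa, x_3 = 0.5487

At the dew point ψ → 1, so Σzᵢ/Kᵢ = 1 with Kᵢ = Pᵢˢᵃᵗ/P ⇒ 1/P = Σzᵢ/Pᵢˢᵃᵗ.
1/P = 0.5814/132.5 + 0.1416/26.9 + 0.2770/23.6 = 0.0213892 ⇒ P = 46.7527 kPa
xᵢ = zᵢP/Pᵢˢᵃᵗ ⇒ x_3 = 0.2770·46.7527/23.6 = 0.5487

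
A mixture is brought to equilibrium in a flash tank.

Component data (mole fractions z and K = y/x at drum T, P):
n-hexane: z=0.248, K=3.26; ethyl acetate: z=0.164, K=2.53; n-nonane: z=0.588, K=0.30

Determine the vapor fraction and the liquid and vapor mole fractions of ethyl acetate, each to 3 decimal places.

Material balance + equilibrium reduce to Σ zᵢ(Kᵢ−1)/(1+ψ(Kᵢ−1)) = 0.
g(0) = ΣzᵢKᵢ − 1 = 0.400 and g(1) = 1 − Σzᵢ/Kᵢ = -1.101, so a root lies in (0, 1).
Newton iteration, ψ⁰ = 0.57:
  ψ = 0.570: g = -0.3059, g' = -1.149 → ψ = 0.304
  ψ = 0.304: g = -0.0192, g' = -1.089 → ψ = 0.286
Converged at ψ = 0.286.
Compositions from xᵢ = zᵢ/(1+ψ(Kᵢ−1)), yᵢ = Kᵢxᵢ:
  n-hexane: x = 0.151, y = 0.491
  ethyl acetate: x = 0.114, y = 0.289
  n-nonane: x = 0.735, y = 0.221

ψ = 0.286, x_ethyl acetate = 0.114, y_ethyl acetate = 0.289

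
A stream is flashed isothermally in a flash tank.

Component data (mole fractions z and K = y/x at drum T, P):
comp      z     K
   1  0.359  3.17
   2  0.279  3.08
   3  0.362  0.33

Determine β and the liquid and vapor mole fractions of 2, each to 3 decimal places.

Let β = V/F and solve Σ zᵢ(Kᵢ−1)/(1+β(Kᵢ−1)) = 0.
Check two-phase: ΣzᵢKᵢ = 2.117 > 1 and Σzᵢ/Kᵢ = 1.301 > 1, so g(0) = 1.117 > 0 and g(1) = -0.301 < 0.
Newton iteration, β⁰ = 0.3:
  β = 0.300: g = 0.5256, g' = -1.332 → β = 0.695
  β = 0.695: g = 0.0945, g' = -1.039 → β = 0.785
  β = 0.785: g = -0.0035, g' = -1.129 → β = 0.782
Converged at β = 0.782.
Compositions from xᵢ = zᵢ/(1+β(Kᵢ−1)), yᵢ = Kᵢxᵢ:
  1: x = 0.133, y = 0.422
  2: x = 0.106, y = 0.327
  3: x = 0.761, y = 0.251

β = 0.782, x_2 = 0.106, y_2 = 0.327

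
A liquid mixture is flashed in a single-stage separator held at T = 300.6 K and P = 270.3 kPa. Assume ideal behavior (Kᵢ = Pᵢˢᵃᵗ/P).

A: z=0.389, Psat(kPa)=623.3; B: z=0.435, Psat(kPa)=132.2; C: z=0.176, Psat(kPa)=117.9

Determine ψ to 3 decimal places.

Raoult's law: Kᵢ = Pᵢˢᵃᵗ/P = Pᵢˢᵃᵗ/270.3.
  K_A = 623.3/270.3 = 2.30596, K_B = 132.2/270.3 = 0.48909, K_C = 117.9/270.3 = 0.43618
Material balance + equilibrium reduce to Σ zᵢ(Kᵢ−1)/(1+ψ(Kᵢ−1)) = 0.
g(0) = ΣzᵢKᵢ − 1 = 0.187 and g(1) = 1 − Σzᵢ/Kᵢ = -0.462, so a root lies in (0, 1).
Newton–Raphson from ψ = 0.5:
  ψ = 0.500: g = -0.1294, g' = -0.556 → ψ = 0.267
  ψ = 0.267: g = 0.0023, g' = -0.594 → ψ = 0.271
Converged at ψ = 0.271.

ψ = 0.271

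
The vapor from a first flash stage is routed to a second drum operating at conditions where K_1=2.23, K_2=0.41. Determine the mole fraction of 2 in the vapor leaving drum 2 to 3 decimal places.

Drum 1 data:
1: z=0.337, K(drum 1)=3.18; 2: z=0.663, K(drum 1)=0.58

y_2 (drum 2) = 0.277

Drum 1:
Let ψ₁ = V/F and solve Σ zᵢ(Kᵢ−1)/(1+ψ₁(Kᵢ−1)) = 0.
Feasibility: ΣzᵢKᵢ = 1.456, Σzᵢ/Kᵢ = 1.249 — both > 1, two phases present.
Binary case is linear: z₁(K₁−1)(1+ψ₁(K₂−1)) + z₂(K₂−1)(1+ψ₁(K₁−1)) = 0
⇒ ψ₁ = [z₁(K₁−1)+z₂(K₂−1)] / [−(K₁−1)(K₂−1)] = 0.4562/0.9156 = 0.498
Drum-1 compositions:
  1: x = 0.162, y = 0.514
  2: x = 0.838, y = 0.486
Drum-2 feed = drum-1 vapor: z₂ = (0.5137, 0.4863).
Drum 2:
Binary case is linear: z₁(K₁−1)(1+ψ₂(K₂−1)) + z₂(K₂−1)(1+ψ₂(K₁−1)) = 0
⇒ ψ₂ = [z₁(K₁−1)+z₂(K₂−1)] / [−(K₁−1)(K₂−1)] = 0.3449/0.7257 = 0.475
  1: x = 0.324, y = 0.723
  2: x = 0.676, y = 0.277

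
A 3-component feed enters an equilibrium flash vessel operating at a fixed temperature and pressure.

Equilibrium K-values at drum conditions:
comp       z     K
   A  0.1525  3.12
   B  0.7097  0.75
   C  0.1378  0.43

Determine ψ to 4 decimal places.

Material balance + equilibrium reduce to Σ zᵢ(Kᵢ−1)/(1+ψ(Kᵢ−1)) = 0.
Check two-phase: ΣzᵢKᵢ = 1.0673 > 1 and Σzᵢ/Kᵢ = 1.3156 > 1, so g(0) = 0.0673 > 0 and g(1) = -0.3156 < 0.
Iterate (Newton) starting at ψ = 0.65:
  ψ = 0.6500: g = -0.20067, g' = -0.2974 → ψ = 0.0000
  ψ = 0.0000: g = 0.06733, g' = -0.7745 → ψ = 0.0869
  ψ = 0.0869: g = 0.00898, g' = -0.5846 → ψ = 0.1023
  ψ = 0.1023: g = 0.00019, g' = -0.5601 → ψ = 0.1026
Converged at ψ = 0.1026.

ψ = 0.1026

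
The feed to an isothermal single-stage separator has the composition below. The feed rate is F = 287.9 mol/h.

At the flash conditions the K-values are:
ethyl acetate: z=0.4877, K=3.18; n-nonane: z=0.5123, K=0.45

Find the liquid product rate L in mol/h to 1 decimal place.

L = 100.3 mol/h

Rachford–Rice: g(ψ) = Σ zᵢ(Kᵢ−1)/(1+ψ(Kᵢ−1)) = 0.
g(0) = ΣzᵢKᵢ − 1 = 0.7814 and g(1) = 1 − Σzᵢ/Kᵢ = -0.2918, so a root lies in (0, 1).
Binary case is linear: z₁(K₁−1)(1+ψ(K₂−1)) + z₂(K₂−1)(1+ψ(K₁−1)) = 0
⇒ ψ = [z₁(K₁−1)+z₂(K₂−1)] / [−(K₁−1)(K₂−1)] = 0.78142/1.19900 = 0.6517
Then V = ψ·F = 0.6517·287.9 = 187.6 mol/h and L = F − V = 100.3 mol/h.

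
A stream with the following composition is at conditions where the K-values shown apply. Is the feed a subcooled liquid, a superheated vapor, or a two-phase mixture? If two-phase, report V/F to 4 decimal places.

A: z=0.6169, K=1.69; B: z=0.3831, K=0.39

two-phase, V/F = 0.4561

ΣzᵢKᵢ = 1.1920; Σzᵢ/Kᵢ = 1.3473.
Both exceed 1, so a two-phase solution exists.
Rachford–Rice: g(ψ) = Σ zᵢ(Kᵢ−1)/(1+ψ(Kᵢ−1)) = 0.
Binary case is linear: z₁(K₁−1)(1+ψ(K₂−1)) + z₂(K₂−1)(1+ψ(K₁−1)) = 0
⇒ ψ = [z₁(K₁−1)+z₂(K₂−1)] / [−(K₁−1)(K₂−1)] = 0.19197/0.42090 = 0.4561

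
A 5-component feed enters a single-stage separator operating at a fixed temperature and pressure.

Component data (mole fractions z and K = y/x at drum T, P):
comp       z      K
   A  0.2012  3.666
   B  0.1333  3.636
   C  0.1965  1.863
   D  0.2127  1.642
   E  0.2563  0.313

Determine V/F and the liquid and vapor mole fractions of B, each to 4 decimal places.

Rachford–Rice: g(V/F) = Σ zᵢ(Kᵢ−1)/(1+V/F(Kᵢ−1)) = 0.
g(0) = ΣzᵢKᵢ − 1 = 1.0178 and g(1) = 1 − Σzᵢ/Kᵢ = -0.1454, so a root lies in (0, 1).
Iterate (Newton) starting at V/F = 0.62:
  V/F = 0.6200: g = 0.23700, g' = -0.8107 → V/F = 0.9123
  V/F = 0.9123: g = -0.03131, g' = -1.1504 → V/F = 0.8851
  V/F = 0.8851: g = -0.00098, g' = -1.0803 → V/F = 0.8842
Converged at V/F = 0.8842.
Compositions from xᵢ = zᵢ/(1+V/F(Kᵢ−1)), yᵢ = Kᵢxᵢ:
  A: x = 0.0599, y = 0.2197
  B: x = 0.0400, y = 0.1455
  C: x = 0.1115, y = 0.2076
  D: x = 0.1357, y = 0.2228
  E: x = 0.6529, y = 0.2044

V/F = 0.8842, x_B = 0.0400, y_B = 0.1455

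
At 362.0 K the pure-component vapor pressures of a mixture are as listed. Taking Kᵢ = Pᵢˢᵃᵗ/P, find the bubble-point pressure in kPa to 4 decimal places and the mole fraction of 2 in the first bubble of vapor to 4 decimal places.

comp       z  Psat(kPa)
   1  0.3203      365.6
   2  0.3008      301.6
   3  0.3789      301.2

Pbub = 321.9476 kPa, y_2 = 0.2818

At the bubble point ψ → 0, so ΣzᵢKᵢ = 1 with Kᵢ = Pᵢˢᵃᵗ/P ⇒ P = ΣzᵢPᵢˢᵃᵗ.
P = 0.3203·365.6 + 0.3008·301.6 + 0.3789·301.2 = 321.9476 kPa
yᵢ = zᵢPᵢˢᵃᵗ/P ⇒ y_2 = 0.3008·301.6/321.9476 = 0.2818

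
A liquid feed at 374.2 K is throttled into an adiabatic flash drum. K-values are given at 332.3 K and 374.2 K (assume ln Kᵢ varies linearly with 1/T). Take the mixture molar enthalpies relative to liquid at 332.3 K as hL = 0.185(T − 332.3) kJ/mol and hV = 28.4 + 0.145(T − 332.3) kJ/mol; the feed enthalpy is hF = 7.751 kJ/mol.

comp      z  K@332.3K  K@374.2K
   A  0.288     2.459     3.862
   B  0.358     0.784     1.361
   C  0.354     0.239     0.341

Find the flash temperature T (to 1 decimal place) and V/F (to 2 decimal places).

T = 340.5 K, V/F = 0.22

Adiabatic flash: solve Rachford–Rice at each trial T, then check hF = ψ·hV(T) + (1−ψ)·hL(T).
  T = 332.3 K: K = (2.459, 0.784, 0.239), RR gives ψ = 0.095, H_out = 2.687 kJ/mol
  T = 374.2 K: K = (3.862, 1.361, 0.341), RR gives ψ = 0.631, H_out = 24.603 kJ/mol
  T = 353.2 K: K = (3.122, 1.049, 0.288), RR gives ψ = 0.394, H_out = 14.729 kJ/mol
  T = 342.8 K: K = (2.782, 0.912, 0.263), RR gives ψ = 0.254, H_out = 9.058 kJ/mol
  T = 337.6 K: K = (2.620, 0.847, 0.251), RR gives ψ = 0.178, H_out = 5.996 kJ/mol
  T = 340.2 K: K = (2.700, 0.879, 0.257), RR gives ψ = 0.217, H_out = 7.548 kJ/mol
  T = 341.5 K: K = (2.741, 0.895, 0.260), RR gives ψ = 0.236, H_out = 8.308 kJ/mol
Linear interpolation between T = 340.2 (H_out = 7.548) and T = 341.5 (H_out = 8.308) on hF = 7.751 gives T ≈ 340.5 K, at which ψ = 0.22.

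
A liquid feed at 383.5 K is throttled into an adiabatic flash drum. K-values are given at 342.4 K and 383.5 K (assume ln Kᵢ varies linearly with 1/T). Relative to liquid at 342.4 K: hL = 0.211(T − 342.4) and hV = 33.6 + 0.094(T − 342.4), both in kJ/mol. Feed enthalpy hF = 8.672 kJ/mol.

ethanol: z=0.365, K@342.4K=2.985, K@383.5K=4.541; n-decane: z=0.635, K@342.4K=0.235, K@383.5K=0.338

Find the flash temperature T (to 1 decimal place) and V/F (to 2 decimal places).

T = 350.8 K, V/F = 0.21

Adiabatic flash: solve Rachford–Rice at each trial T, then check hF = ψ·hV(T) + (1−ψ)·hL(T).
  T = 342.4 K: K = (2.985, 0.235), RR gives ψ = 0.157, H_out = 5.283 kJ/mol
  T = 383.5 K: K = (4.541, 0.338), RR gives ψ = 0.372, H_out = 19.383 kJ/mol
  T = 362.9 K: K = (3.724, 0.285), RR gives ψ = 0.277, H_out = 12.971 kJ/mol
  T = 352.6 K: K = (3.343, 0.259), RR gives ψ = 0.222, H_out = 9.337 kJ/mol
  T = 347.5 K: K = (3.162, 0.247), RR gives ψ = 0.191, H_out = 7.378 kJ/mol
  T = 350.1 K: K = (3.253, 0.253), RR gives ψ = 0.207, H_out = 8.392 kJ/mol
  T = 351.4 K: K = (3.300, 0.256), RR gives ψ = 0.215, H_out = 8.887 kJ/mol
Linear interpolation between T = 350.1 (H_out = 8.392) and T = 351.4 (H_out = 8.887) on hF = 8.672 gives T ≈ 350.8 K, at which ψ = 0.21.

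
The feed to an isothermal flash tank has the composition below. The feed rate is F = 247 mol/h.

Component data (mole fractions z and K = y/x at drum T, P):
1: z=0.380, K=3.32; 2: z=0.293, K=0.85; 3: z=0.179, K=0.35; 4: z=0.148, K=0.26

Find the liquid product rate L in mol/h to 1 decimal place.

L = 119.1 mol/h

Let β = V/F and solve Σ zᵢ(Kᵢ−1)/(1+β(Kᵢ−1)) = 0.
Feasibility: ΣzᵢKᵢ = 1.612, Σzᵢ/Kᵢ = 1.540 — both > 1, two phases present.
Newton–Raphson from β = 0.62:
  β = 0.620: g = -0.0842, g' = -0.841 → β = 0.520
  β = 0.520: g = -0.0018, g' = -0.815 → β = 0.518
Converged at β = 0.518.
Then V = β·F = 0.5177·247 = 127.9 mol/h and L = F − V = 119.1 mol/h.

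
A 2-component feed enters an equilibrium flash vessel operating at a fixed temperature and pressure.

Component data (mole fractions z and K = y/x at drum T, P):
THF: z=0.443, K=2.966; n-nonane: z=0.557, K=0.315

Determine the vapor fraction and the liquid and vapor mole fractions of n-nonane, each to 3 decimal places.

ψ = 0.363, x_n-nonane = 0.742, y_n-nonane = 0.234

Material balance + equilibrium reduce to Σ zᵢ(Kᵢ−1)/(1+ψ(Kᵢ−1)) = 0.
g(0) = ΣzᵢKᵢ − 1 = 0.489 and g(1) = 1 − Σzᵢ/Kᵢ = -0.918, so a root lies in (0, 1).
Newton iteration, ψ⁰ = 0.5:
  ψ = 0.500: g = -0.1411, g' = -1.040 → ψ = 0.364
  ψ = 0.364: g = -0.0010, g' = -1.045 → ψ = 0.363
Converged at ψ = 0.363.
Compositions from xᵢ = zᵢ/(1+ψ(Kᵢ−1)), yᵢ = Kᵢxᵢ:
  THF: x = 0.258, y = 0.766
  n-nonane: x = 0.742, y = 0.234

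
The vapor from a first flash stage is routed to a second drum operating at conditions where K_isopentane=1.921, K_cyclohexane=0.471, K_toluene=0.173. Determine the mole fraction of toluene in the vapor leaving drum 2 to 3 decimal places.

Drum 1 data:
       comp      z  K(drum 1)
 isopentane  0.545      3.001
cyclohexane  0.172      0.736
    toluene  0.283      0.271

y_toluene (drum 2) = 0.057

Drum 1:
Rachford–Rice: g(ψ₁) = Σ zᵢ(Kᵢ−1)/(1+ψ₁(Kᵢ−1)) = 0.
Check two-phase: ΣzᵢKᵢ = 1.839 > 1 and Σzᵢ/Kᵢ = 1.460 > 1, so g(0) = 0.839 > 0 and g(1) = -0.460 < 0.
Newton iteration, ψ₁⁰ = 0.5:
  ψ₁ = 0.500: g = 0.1682, g' = -0.934 → ψ₁ = 0.680
  ψ₁ = 0.680: g = -0.0026, g' = -1.001 → ψ₁ = 0.678
Converged at ψ₁ = 0.678.
Drum-1 compositions:
  isopentane: x = 0.231, y = 0.694
  cyclohexane: x = 0.209, y = 0.154
  toluene: x = 0.559, y = 0.152
Drum-2 feed = drum-1 vapor: z₂ = (0.6943, 0.1542, 0.1515).
Drum 2:
Material balance + equilibrium reduce to Σ zᵢ(Kᵢ−1)/(1+ψ₂(Kᵢ−1)) = 0.
g(0) = ΣzᵢKᵢ − 1 = 0.433 and g(1) = 1 − Σzᵢ/Kᵢ = -0.565, so a root lies in (0, 1).
Newton–Raphson from ψ₂ = 0.63:
  ψ₂ = 0.630: g = 0.0207, g' = -0.785 → ψ₂ = 0.656
Converged at ψ₂ = 0.656.
  isopentane: x = 0.433, y = 0.832
  cyclohexane: x = 0.236, y = 0.111
  toluene: x = 0.331, y = 0.057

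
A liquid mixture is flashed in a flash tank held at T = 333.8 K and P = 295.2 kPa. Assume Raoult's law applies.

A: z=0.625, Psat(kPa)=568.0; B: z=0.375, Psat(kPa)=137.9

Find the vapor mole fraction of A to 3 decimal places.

Raoult's law: Kᵢ = Pᵢˢᵃᵗ/P = Pᵢˢᵃᵗ/295.2.
  K_A = 568.0/295.2 = 1.92412, K_B = 137.9/295.2 = 0.46714
Material balance + equilibrium reduce to Σ zᵢ(Kᵢ−1)/(1+ψ(Kᵢ−1)) = 0.
Feasibility: ΣzᵢKᵢ = 1.378, Σzᵢ/Kᵢ = 1.128 — both > 1, two phases present.
Binary case is linear: z₁(K₁−1)(1+ψ(K₂−1)) + z₂(K₂−1)(1+ψ(K₁−1)) = 0
⇒ ψ = [z₁(K₁−1)+z₂(K₂−1)] / [−(K₁−1)(K₂−1)] = 0.3778/0.4924 = 0.767
Compositions from xᵢ = zᵢ/(1+ψ(Kᵢ−1)), yᵢ = Kᵢxᵢ:
  A: x = 0.366, y = 0.704
  B: x = 0.634, y = 0.296

y_A = 0.704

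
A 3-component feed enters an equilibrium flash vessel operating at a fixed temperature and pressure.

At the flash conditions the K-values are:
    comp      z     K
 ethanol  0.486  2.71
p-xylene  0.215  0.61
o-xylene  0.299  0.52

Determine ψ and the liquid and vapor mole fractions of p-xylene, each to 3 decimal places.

ψ = 0.792, x_p-xylene = 0.311, y_p-xylene = 0.190

Let ψ = V/F and solve Σ zᵢ(Kᵢ−1)/(1+ψ(Kᵢ−1)) = 0.
Check two-phase: ΣzᵢKᵢ = 1.604 > 1 and Σzᵢ/Kᵢ = 1.107 > 1, so g(0) = 0.604 > 0 and g(1) = -0.107 < 0.
Newton–Raphson from ψ = 0.67:
  ψ = 0.670: g = 0.0622, g' = -0.518 → ψ = 0.790
  ψ = 0.790: g = 0.0011, g' = -0.504 → ψ = 0.792
Converged at ψ = 0.792.
Compositions from xᵢ = zᵢ/(1+ψ(Kᵢ−1)), yᵢ = Kᵢxᵢ:
  ethanol: x = 0.206, y = 0.559
  p-xylene: x = 0.311, y = 0.190
  o-xylene: x = 0.482, y = 0.251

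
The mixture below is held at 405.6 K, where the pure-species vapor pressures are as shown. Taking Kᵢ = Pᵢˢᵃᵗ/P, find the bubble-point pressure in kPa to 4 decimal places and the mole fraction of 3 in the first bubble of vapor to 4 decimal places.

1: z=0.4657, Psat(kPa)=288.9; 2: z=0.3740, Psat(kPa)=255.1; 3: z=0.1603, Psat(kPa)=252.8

Pbub = 270.4720 kPa, y_3 = 0.1498

At the bubble point ψ → 0, so ΣzᵢKᵢ = 1 with Kᵢ = Pᵢˢᵃᵗ/P ⇒ P = ΣzᵢPᵢˢᵃᵗ.
P = 0.4657·288.9 + 0.3740·255.1 + 0.1603·252.8 = 270.4720 kPa
yᵢ = zᵢPᵢˢᵃᵗ/P ⇒ y_3 = 0.1603·252.8/270.4720 = 0.1498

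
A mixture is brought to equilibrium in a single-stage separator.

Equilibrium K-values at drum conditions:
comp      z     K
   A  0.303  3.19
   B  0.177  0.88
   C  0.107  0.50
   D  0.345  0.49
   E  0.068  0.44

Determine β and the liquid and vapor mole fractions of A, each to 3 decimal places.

β = 0.391, x_A = 0.163, y_A = 0.521

Iterate (Newton) starting at β = 0.5:
  β = 0.500: g = -0.0663, g' = -0.584 → β = 0.387
  β = 0.387: g = 0.0030, g' = -0.644 → β = 0.391
Converged at β = 0.391.
Compositions from xᵢ = zᵢ/(1+β(Kᵢ−1)), yᵢ = Kᵢxᵢ:
  A: x = 0.163, y = 0.521
  B: x = 0.186, y = 0.163
  C: x = 0.133, y = 0.067
  D: x = 0.431, y = 0.211
  E: x = 0.087, y = 0.038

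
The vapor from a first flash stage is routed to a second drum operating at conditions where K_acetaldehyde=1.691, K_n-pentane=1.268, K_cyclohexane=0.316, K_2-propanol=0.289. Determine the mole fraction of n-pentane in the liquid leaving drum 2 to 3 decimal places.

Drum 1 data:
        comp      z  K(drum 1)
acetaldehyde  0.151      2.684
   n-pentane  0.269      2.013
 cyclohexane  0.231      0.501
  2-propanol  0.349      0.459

x_n-pentane (drum 2) = 0.388

Drum 1:
Material balance + equilibrium reduce to Σ zᵢ(Kᵢ−1)/(1+ψ₁(Kᵢ−1)) = 0.
Feasibility: ΣzᵢKᵢ = 1.223, Σzᵢ/Kᵢ = 1.411 — both > 1, two phases present.
Newton iteration, ψ₁⁰ = 0.5:
  ψ₁ = 0.500: g = -0.0935, g' = -0.542 → ψ₁ = 0.327
  ψ₁ = 0.327: g = 0.0013, g' = -0.567 → ψ₁ = 0.330
Converged at ψ₁ = 0.330.
Drum-1 compositions:
  acetaldehyde: x = 0.097, y = 0.261
  n-pentane: x = 0.202, y = 0.406
  cyclohexane: x = 0.276, y = 0.139
  2-propanol: x = 0.425, y = 0.195
Drum-2 feed = drum-1 vapor: z₂ = (0.2606, 0.4059, 0.1385, 0.1950).
Drum 2:
Rachford–Rice: g(ψ₂) = Σ zᵢ(Kᵢ−1)/(1+ψ₂(Kᵢ−1)) = 0.
Feasibility: ΣzᵢKᵢ = 1.055, Σzᵢ/Kᵢ = 1.587 — both > 1, two phases present.
Newton iteration, ψ₂⁰ = 0.5:
  ψ₂ = 0.500: g = -0.1293, g' = -0.478 → ψ₂ = 0.230
  ψ₂ = 0.230: g = -0.0202, g' = -0.351 → ψ₂ = 0.172
  ψ₂ = 0.172: g = -0.0004, g' = -0.337 → ψ₂ = 0.171
Converged at ψ₂ = 0.171.
  acetaldehyde: x = 0.233, y = 0.394
  n-pentane: x = 0.388, y = 0.492
  cyclohexane: x = 0.157, y = 0.050
  2-propanol: x = 0.222, y = 0.064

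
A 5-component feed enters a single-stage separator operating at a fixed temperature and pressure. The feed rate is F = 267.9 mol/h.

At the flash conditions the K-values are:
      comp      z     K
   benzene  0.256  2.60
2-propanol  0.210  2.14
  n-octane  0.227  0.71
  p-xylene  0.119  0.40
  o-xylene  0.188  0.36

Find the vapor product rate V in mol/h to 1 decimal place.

V = 144.8 mol/h

Newton–Raphson from ψ = 0.5:
  ψ = 0.500: g = 0.0241, g' = -0.593 → ψ = 0.541
Converged at ψ = 0.541.
Then V = ψ·F = 0.5406·267.9 = 144.8 mol/h and L = F − V = 123.1 mol/h.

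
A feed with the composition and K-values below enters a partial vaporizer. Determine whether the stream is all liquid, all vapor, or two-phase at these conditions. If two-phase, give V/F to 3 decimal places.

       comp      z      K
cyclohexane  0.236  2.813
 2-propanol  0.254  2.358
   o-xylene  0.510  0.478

two-phase, V/F = 0.612

ΣzᵢKᵢ = 1.507; Σzᵢ/Kᵢ = 1.259.
Both exceed 1, so a two-phase solution exists.
Newton iteration, ψ⁰ = 0.5:
  ψ = 0.500: g = 0.0696, g' = -0.634 → ψ = 0.610
  ψ = 0.610: g = 0.0014, g' = -0.614 → ψ = 0.612
Converged at ψ = 0.612.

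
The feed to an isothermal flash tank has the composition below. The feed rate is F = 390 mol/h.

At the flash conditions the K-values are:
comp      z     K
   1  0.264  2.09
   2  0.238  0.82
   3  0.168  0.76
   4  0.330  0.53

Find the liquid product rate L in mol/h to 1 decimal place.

Newton iteration, ψ⁰ = 0.6:
  ψ = 0.600: g = -0.1372, g' = -0.279 → ψ = 0.108
  ψ = 0.108: g = 0.0089, g' = -0.350 → ψ = 0.134
Converged at ψ = 0.134.
Then V = ψ·F = 0.1340·390 = 52.3 mol/h and L = F − V = 337.7 mol/h.

L = 337.7 mol/h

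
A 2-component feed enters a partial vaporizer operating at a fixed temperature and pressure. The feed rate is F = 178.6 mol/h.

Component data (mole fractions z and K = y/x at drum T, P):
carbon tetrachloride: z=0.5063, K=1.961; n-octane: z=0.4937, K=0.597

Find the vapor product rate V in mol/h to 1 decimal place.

Let ψ = V/F and solve Σ zᵢ(Kᵢ−1)/(1+ψ(Kᵢ−1)) = 0.
g(0) = ΣzᵢKᵢ − 1 = 0.2876 and g(1) = 1 − Σzᵢ/Kᵢ = -0.0852, so a root lies in (0, 1).
Binary case is linear: z₁(K₁−1)(1+ψ(K₂−1)) + z₂(K₂−1)(1+ψ(K₁−1)) = 0
⇒ ψ = [z₁(K₁−1)+z₂(K₂−1)] / [−(K₁−1)(K₂−1)] = 0.28759/0.38728 = 0.7426
Then V = ψ·F = 0.7426·178.6 = 132.6 mol/h and L = F − V = 46.0 mol/h.

V = 132.6 mol/h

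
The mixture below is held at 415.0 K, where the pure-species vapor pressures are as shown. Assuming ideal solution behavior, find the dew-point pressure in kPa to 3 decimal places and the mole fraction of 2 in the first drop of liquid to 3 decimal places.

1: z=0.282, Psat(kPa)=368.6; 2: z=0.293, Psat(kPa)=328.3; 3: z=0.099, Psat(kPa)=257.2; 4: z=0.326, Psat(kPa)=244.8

At the dew point ψ → 1, so Σzᵢ/Kᵢ = 1 with Kᵢ = Pᵢˢᵃᵗ/P ⇒ 1/P = Σzᵢ/Pᵢˢᵃᵗ.
1/P = 0.282/368.6 + 0.293/328.3 + 0.099/257.2 + 0.326/244.8 = 0.003374 ⇒ P = 296.371 kPa
xᵢ = zᵢP/Pᵢˢᵃᵗ ⇒ x_2 = 0.293·296.371/328.3 = 0.265

Pdew = 296.371 kPa, x_2 = 0.265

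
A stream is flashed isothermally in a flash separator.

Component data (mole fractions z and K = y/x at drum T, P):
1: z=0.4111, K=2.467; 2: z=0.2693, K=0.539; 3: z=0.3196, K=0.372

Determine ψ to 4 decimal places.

Newton iteration, ψ⁰ = 0.37:
  ψ = 0.3700: g = -0.02024, g' = -0.6688 → ψ = 0.3397
  ψ = 0.3397: g = 0.00014, g' = -0.6782 → ψ = 0.3399
Converged at ψ = 0.3399.

ψ = 0.3399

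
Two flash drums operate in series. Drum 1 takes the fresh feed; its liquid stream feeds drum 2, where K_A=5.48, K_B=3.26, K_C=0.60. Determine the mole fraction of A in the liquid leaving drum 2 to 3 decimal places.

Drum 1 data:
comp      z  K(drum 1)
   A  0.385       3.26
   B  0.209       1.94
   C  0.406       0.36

Drum 1:
Let ψ₁ = V/F and solve Σ zᵢ(Kᵢ−1)/(1+ψ₁(Kᵢ−1)) = 0.
Feasibility: ΣzᵢKᵢ = 1.807, Σzᵢ/Kᵢ = 1.354 — both > 1, two phases present.
Iterate (Newton) starting at ψ₁ = 0.56:
  ψ₁ = 0.560: g = 0.1078, g' = -0.866 → ψ₁ = 0.684
  ψ₁ = 0.684: g = -0.0012, g' = -0.898 → ψ₁ = 0.683
Converged at ψ₁ = 0.683.
Drum-1 compositions:
  A: x = 0.151, y = 0.493
  B: x = 0.127, y = 0.247
  C: x = 0.721, y = 0.260
Drum-2 feed = drum-1 liquid: z₂ = (0.1513, 0.1273, 0.7214).
Drum 2:
Newton iteration, ψ₂⁰ = 0.34:
  ψ₂ = 0.340: g = 0.0974, g' = -0.840 → ψ₂ = 0.456
  ψ₂ = 0.456: g = 0.0115, g' = -0.658 → ψ₂ = 0.474
Converged at ψ₂ = 0.474.
  A: x = 0.048, y = 0.266
  B: x = 0.061, y = 0.200
  C: x = 0.890, y = 0.534

x_A (drum 2) = 0.048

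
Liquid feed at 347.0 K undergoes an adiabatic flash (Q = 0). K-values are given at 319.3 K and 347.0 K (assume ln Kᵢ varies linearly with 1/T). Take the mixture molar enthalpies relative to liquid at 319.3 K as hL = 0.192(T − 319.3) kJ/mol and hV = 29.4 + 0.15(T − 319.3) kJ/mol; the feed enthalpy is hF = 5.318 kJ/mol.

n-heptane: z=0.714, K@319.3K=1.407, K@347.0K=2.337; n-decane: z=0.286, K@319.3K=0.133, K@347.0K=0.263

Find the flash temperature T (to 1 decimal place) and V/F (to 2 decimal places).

Adiabatic flash: solve Rachford–Rice at each trial T, then check hF = ψ·hV(T) + (1−ψ)·hL(T).
  T = 319.3 K: K = (1.407, 0.133), RR gives ψ = 0.121, H_out = 3.552 kJ/mol
  T = 347.0 K: K = (2.337, 0.263), RR gives ψ = 0.755, H_out = 26.634 kJ/mol
  T = 333.1 K: K = (1.831, 0.189), RR gives ψ = 0.537, H_out = 18.117 kJ/mol
  T = 326.2 K: K = (1.609, 0.159), RR gives ψ = 0.380, H_out = 12.389 kJ/mol
  T = 322.8 K: K = (1.507, 0.146), RR gives ψ = 0.272, H_out = 8.638 kJ/mol
  T = 321.1 K: K = (1.458, 0.140), RR gives ψ = 0.205, H_out = 6.368 kJ/mol
Linear interpolation between T = 319.3 (H_out = 3.552) and T = 321.1 (H_out = 6.368) on hF = 5.318 gives T ≈ 320.4 K, at which ψ = 0.17.

T = 320.4 K, V/F = 0.17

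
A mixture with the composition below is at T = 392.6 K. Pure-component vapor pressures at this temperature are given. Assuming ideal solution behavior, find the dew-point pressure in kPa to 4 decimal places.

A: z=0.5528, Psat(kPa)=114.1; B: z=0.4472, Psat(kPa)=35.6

At the dew point ψ → 1, so Σzᵢ/Kᵢ = 1 with Kᵢ = Pᵢˢᵃᵗ/P ⇒ 1/P = Σzᵢ/Pᵢˢᵃᵗ.
1/P = 0.5528/114.1 + 0.4472/35.6 = 0.0174067 ⇒ P = 57.4492 kPa

Pdew = 57.4492 kPa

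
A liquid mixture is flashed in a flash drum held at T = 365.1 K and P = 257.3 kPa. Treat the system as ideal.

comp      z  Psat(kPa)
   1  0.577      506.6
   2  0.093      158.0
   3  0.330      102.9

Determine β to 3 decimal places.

Raoult's law: Kᵢ = Pᵢˢᵃᵗ/P = Pᵢˢᵃᵗ/257.3.
  K_1 = 506.6/257.3 = 1.96891, K_2 = 158.0/257.3 = 0.61407, K_3 = 102.9/257.3 = 0.39992
Rachford–Rice: g(β) = Σ zᵢ(Kᵢ−1)/(1+β(Kᵢ−1)) = 0.
Check two-phase: ΣzᵢKᵢ = 1.325 > 1 and Σzᵢ/Kᵢ = 1.270 > 1, so g(0) = 0.325 > 0 and g(1) = -0.270 < 0.
Iterate (Newton) starting at β = 0.5:
  β = 0.500: g = 0.0492, g' = -0.510 → β = 0.597
  β = 0.597: g = -0.0008, g' = -0.529 → β = 0.595
Converged at β = 0.595.

β = 0.595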